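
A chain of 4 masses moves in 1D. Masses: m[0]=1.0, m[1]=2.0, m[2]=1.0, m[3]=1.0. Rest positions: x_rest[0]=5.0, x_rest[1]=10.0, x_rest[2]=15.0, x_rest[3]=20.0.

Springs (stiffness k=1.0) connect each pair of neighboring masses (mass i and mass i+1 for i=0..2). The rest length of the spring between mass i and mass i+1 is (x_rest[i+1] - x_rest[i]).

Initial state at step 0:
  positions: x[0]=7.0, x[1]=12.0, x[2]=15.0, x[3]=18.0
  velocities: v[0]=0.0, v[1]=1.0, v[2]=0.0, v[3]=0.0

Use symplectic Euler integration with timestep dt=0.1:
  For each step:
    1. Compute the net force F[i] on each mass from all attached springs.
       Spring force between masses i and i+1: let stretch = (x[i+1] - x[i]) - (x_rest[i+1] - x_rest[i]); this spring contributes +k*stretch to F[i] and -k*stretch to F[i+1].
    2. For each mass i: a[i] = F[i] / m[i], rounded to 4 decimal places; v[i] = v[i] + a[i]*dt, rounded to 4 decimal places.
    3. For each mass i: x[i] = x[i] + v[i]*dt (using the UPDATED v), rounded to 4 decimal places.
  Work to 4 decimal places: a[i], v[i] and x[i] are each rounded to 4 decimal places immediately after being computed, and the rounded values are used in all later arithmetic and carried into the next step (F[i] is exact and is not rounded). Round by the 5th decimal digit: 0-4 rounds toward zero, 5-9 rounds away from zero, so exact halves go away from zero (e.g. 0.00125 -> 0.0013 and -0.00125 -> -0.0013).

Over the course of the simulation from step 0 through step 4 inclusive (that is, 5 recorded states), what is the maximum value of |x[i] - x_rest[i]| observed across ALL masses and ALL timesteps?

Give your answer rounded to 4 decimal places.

Answer: 2.2916

Derivation:
Step 0: x=[7.0000 12.0000 15.0000 18.0000] v=[0.0000 1.0000 0.0000 0.0000]
Step 1: x=[7.0000 12.0900 15.0000 18.0200] v=[0.0000 0.9000 0.0000 0.2000]
Step 2: x=[7.0009 12.1691 15.0011 18.0598] v=[0.0090 0.7910 0.0110 0.3980]
Step 3: x=[7.0035 12.2365 15.0045 18.1190] v=[0.0258 0.6742 0.0337 0.5921]
Step 4: x=[7.0084 12.2916 15.0113 18.1971] v=[0.0491 0.5510 0.0684 0.7807]
Max displacement = 2.2916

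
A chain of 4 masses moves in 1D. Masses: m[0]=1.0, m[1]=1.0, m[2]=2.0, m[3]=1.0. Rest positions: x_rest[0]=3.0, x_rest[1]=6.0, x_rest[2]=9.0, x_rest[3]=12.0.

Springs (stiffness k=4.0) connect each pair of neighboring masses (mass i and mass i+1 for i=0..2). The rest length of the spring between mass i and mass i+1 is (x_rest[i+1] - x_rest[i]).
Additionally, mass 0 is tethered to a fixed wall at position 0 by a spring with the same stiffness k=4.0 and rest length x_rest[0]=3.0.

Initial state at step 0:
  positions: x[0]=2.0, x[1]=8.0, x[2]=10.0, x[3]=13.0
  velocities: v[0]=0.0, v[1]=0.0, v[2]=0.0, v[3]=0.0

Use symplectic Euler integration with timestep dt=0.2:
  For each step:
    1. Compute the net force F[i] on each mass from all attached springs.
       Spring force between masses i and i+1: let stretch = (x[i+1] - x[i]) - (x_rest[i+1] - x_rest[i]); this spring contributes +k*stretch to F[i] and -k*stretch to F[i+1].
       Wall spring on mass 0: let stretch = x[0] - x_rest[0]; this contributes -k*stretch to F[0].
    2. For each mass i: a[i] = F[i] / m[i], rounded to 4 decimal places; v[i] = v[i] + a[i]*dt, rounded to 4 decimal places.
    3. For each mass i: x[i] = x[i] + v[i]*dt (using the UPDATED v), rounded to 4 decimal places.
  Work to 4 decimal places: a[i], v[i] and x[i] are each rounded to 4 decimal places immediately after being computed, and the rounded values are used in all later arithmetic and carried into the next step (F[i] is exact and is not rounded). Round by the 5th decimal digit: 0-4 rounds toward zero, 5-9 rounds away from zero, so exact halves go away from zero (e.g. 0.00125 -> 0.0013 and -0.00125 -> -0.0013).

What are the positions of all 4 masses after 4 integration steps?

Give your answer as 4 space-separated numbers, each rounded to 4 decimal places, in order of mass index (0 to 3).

Step 0: x=[2.0000 8.0000 10.0000 13.0000] v=[0.0000 0.0000 0.0000 0.0000]
Step 1: x=[2.6400 7.3600 10.0800 13.0000] v=[3.2000 -3.2000 0.4000 0.0000]
Step 2: x=[3.6128 6.4000 10.1760 13.0128] v=[4.8640 -4.8000 0.4800 0.0640]
Step 3: x=[4.4535 5.5982 10.1969 13.0517] v=[4.2035 -4.0090 0.1043 0.1946]
Step 4: x=[4.7648 5.3490 10.0782 13.1139] v=[1.5565 -1.2458 -0.5933 0.3108]

Answer: 4.7648 5.3490 10.0782 13.1139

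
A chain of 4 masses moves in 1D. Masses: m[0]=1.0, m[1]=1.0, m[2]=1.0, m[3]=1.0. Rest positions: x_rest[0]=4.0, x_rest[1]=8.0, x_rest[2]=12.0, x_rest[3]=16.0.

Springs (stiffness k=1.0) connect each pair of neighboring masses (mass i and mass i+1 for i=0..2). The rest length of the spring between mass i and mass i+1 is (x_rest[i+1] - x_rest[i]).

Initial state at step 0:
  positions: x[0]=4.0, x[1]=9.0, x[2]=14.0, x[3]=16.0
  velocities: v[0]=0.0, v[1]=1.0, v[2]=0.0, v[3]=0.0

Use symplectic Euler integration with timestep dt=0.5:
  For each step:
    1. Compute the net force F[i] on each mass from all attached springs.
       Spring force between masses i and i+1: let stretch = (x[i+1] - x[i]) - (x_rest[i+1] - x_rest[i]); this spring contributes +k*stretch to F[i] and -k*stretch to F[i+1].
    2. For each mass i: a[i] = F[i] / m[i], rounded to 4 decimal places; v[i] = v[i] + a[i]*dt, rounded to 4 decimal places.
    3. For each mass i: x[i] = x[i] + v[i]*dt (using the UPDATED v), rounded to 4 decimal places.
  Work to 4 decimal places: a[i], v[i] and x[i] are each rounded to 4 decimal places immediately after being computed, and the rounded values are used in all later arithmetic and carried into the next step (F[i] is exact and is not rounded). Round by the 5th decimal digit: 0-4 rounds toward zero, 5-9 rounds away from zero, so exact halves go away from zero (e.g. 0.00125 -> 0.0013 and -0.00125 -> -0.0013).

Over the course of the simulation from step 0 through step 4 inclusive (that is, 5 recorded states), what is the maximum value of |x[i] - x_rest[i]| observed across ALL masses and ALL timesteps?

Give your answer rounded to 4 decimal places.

Answer: 2.2579

Derivation:
Step 0: x=[4.0000 9.0000 14.0000 16.0000] v=[0.0000 1.0000 0.0000 0.0000]
Step 1: x=[4.2500 9.5000 13.2500 16.5000] v=[0.5000 1.0000 -1.5000 1.0000]
Step 2: x=[4.8125 9.6250 12.3750 17.1875] v=[1.1250 0.2500 -1.7500 1.3750]
Step 3: x=[5.5782 9.2344 12.0156 17.6719] v=[1.5313 -0.7813 -0.7188 0.9688]
Step 4: x=[6.2579 8.6250 12.3750 17.7423] v=[1.3594 -1.2188 0.7188 0.1407]
Max displacement = 2.2579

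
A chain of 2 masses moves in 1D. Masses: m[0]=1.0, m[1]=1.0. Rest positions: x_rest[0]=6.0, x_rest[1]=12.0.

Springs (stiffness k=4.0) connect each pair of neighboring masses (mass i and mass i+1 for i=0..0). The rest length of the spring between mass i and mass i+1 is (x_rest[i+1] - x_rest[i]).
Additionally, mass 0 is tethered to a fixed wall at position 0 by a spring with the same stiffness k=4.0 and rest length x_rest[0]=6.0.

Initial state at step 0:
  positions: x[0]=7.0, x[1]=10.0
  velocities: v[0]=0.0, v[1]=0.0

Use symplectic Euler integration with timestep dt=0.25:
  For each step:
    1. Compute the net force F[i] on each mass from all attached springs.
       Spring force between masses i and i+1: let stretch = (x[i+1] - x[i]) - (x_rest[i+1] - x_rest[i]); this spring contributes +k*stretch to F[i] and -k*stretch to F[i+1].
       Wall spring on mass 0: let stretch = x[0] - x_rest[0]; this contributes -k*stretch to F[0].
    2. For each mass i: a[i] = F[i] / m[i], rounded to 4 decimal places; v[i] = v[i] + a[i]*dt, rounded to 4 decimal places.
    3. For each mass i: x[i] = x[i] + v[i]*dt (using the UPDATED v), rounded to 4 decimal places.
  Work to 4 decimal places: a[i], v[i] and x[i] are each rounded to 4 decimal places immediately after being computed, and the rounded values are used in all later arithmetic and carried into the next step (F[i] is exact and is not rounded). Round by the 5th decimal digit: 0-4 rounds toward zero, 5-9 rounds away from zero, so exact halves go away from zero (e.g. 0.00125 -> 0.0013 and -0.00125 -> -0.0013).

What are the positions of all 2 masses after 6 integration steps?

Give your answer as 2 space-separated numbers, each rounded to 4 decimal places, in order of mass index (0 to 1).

Step 0: x=[7.0000 10.0000] v=[0.0000 0.0000]
Step 1: x=[6.0000 10.7500] v=[-4.0000 3.0000]
Step 2: x=[4.6875 11.8125] v=[-5.2500 4.2500]
Step 3: x=[3.9844 12.5938] v=[-2.8125 3.1250]
Step 4: x=[4.4375 12.7227] v=[1.8125 0.5156]
Step 5: x=[5.8526 12.2803] v=[5.6602 -1.7696]
Step 6: x=[7.4114 11.7310] v=[6.2353 -2.1973]

Answer: 7.4114 11.7310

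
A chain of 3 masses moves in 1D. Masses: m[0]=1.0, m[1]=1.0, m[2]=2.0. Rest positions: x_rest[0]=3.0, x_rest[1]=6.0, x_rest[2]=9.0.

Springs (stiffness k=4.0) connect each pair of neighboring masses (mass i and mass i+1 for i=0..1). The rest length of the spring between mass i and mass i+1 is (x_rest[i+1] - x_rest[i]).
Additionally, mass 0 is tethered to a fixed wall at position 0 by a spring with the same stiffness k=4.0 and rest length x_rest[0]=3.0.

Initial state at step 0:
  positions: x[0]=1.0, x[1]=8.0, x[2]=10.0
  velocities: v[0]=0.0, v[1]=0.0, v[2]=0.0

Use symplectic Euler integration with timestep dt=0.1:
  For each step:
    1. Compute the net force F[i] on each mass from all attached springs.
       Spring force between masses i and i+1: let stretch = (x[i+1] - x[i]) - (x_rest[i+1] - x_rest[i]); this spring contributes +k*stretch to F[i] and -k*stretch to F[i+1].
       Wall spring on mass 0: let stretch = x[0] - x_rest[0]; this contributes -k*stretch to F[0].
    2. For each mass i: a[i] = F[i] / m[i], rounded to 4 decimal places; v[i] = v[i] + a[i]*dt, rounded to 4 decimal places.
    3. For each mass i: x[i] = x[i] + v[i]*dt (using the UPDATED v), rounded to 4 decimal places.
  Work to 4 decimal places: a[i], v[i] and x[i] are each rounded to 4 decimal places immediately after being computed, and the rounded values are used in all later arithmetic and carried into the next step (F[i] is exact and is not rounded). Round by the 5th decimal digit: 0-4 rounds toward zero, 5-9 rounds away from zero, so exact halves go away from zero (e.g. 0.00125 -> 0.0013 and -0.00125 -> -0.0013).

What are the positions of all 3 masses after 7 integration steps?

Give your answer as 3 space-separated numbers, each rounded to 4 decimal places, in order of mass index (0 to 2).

Step 0: x=[1.0000 8.0000 10.0000] v=[0.0000 0.0000 0.0000]
Step 1: x=[1.2400 7.8000 10.0200] v=[2.4000 -2.0000 0.2000]
Step 2: x=[1.6928 7.4264 10.0556] v=[4.5280 -3.7360 0.3560]
Step 3: x=[2.3072 6.9286 10.0986] v=[6.1443 -4.9778 0.4302]
Step 4: x=[3.0142 6.3728 10.1382] v=[7.0700 -5.5584 0.3962]
Step 5: x=[3.7350 5.8332 10.1625] v=[7.2078 -5.3957 0.2431]
Step 6: x=[4.3903 5.3829 10.1602] v=[6.5531 -4.5033 -0.0228]
Step 7: x=[4.9097 5.0840 10.1224] v=[5.1940 -2.9894 -0.3783]

Answer: 4.9097 5.0840 10.1224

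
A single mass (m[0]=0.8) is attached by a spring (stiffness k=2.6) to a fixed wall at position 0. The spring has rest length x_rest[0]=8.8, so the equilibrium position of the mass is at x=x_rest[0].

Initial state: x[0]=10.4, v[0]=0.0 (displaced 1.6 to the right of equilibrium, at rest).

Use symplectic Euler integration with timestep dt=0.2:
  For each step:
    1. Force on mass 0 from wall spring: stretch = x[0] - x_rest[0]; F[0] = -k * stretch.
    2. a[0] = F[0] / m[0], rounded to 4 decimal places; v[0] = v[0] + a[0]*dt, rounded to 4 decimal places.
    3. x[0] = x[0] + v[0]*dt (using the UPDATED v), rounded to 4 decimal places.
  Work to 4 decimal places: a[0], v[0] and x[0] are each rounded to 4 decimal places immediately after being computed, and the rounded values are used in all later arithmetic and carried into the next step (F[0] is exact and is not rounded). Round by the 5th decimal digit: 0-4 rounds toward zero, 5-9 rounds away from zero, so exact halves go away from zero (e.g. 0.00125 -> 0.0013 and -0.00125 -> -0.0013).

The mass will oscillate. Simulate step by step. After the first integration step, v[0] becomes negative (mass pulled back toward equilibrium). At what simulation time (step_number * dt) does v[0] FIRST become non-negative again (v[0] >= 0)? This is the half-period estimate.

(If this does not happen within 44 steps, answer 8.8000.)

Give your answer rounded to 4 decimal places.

Answer: 1.8000

Derivation:
Step 0: x=[10.4000] v=[0.0000]
Step 1: x=[10.1920] v=[-1.0400]
Step 2: x=[9.8030] v=[-1.9448]
Step 3: x=[9.2836] v=[-2.5968]
Step 4: x=[8.7014] v=[-2.9111]
Step 5: x=[8.1320] v=[-2.8470]
Step 6: x=[7.6494] v=[-2.4128]
Step 7: x=[7.3164] v=[-1.6649]
Step 8: x=[7.1763] v=[-0.7006]
Step 9: x=[7.2473] v=[0.3548]
First v>=0 after going negative at step 9, time=1.8000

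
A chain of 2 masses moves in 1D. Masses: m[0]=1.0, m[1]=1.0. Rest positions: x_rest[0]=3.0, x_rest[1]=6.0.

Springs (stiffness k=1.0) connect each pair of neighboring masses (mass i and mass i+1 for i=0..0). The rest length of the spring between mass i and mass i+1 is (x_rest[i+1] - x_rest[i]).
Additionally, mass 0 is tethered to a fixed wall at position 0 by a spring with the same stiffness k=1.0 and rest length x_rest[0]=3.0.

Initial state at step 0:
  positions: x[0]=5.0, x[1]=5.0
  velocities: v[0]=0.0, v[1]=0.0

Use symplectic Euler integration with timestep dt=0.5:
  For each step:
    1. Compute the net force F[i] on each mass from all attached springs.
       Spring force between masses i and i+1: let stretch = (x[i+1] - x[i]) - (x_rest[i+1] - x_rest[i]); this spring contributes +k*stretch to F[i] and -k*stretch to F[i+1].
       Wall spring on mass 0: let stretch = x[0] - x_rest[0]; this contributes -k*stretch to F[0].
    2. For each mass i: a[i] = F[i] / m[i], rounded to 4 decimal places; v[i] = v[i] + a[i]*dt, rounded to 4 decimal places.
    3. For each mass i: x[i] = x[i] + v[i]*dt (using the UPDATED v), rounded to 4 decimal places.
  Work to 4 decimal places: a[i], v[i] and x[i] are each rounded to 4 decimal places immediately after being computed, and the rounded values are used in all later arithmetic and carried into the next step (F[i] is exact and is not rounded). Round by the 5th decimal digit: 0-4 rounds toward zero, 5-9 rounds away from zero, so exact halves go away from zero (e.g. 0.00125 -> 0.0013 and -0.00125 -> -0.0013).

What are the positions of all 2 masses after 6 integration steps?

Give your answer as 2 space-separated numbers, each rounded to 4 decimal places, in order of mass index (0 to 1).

Answer: 4.2906 5.0995

Derivation:
Step 0: x=[5.0000 5.0000] v=[0.0000 0.0000]
Step 1: x=[3.7500 5.7500] v=[-2.5000 1.5000]
Step 2: x=[2.0625 6.7500] v=[-3.3750 2.0000]
Step 3: x=[1.0313 7.3282] v=[-2.0625 1.1563]
Step 4: x=[1.3165 7.0821] v=[0.5703 -0.4922]
Step 5: x=[2.7140 6.1446] v=[2.7949 -1.8750]
Step 6: x=[4.2906 5.0995] v=[3.1532 -2.0903]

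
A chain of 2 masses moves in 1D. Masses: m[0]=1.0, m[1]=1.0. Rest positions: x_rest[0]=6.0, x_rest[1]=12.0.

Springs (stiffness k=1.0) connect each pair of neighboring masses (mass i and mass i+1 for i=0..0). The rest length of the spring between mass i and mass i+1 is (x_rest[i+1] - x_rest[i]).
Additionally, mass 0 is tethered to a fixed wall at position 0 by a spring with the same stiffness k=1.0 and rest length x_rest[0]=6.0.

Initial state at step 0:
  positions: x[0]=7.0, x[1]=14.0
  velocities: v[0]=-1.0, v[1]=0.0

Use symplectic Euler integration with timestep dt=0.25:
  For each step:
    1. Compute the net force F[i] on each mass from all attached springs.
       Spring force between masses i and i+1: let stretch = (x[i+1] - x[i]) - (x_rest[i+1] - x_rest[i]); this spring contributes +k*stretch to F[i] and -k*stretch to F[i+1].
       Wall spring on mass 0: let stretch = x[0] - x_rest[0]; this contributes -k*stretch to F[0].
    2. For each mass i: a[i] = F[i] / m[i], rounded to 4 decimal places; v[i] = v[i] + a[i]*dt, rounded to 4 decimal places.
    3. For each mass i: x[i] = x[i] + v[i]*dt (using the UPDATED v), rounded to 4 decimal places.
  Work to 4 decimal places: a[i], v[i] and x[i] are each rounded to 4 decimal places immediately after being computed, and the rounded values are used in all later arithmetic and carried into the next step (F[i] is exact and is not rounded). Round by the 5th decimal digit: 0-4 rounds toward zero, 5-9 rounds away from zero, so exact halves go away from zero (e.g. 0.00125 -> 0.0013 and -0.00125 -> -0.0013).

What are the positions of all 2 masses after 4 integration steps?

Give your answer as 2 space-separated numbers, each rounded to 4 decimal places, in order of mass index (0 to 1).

Step 0: x=[7.0000 14.0000] v=[-1.0000 0.0000]
Step 1: x=[6.7500 13.9375] v=[-1.0000 -0.2500]
Step 2: x=[6.5274 13.8008] v=[-0.8906 -0.5469]
Step 3: x=[6.3514 13.5845] v=[-0.7041 -0.8653]
Step 4: x=[6.2305 13.2911] v=[-0.4837 -1.1736]

Answer: 6.2305 13.2911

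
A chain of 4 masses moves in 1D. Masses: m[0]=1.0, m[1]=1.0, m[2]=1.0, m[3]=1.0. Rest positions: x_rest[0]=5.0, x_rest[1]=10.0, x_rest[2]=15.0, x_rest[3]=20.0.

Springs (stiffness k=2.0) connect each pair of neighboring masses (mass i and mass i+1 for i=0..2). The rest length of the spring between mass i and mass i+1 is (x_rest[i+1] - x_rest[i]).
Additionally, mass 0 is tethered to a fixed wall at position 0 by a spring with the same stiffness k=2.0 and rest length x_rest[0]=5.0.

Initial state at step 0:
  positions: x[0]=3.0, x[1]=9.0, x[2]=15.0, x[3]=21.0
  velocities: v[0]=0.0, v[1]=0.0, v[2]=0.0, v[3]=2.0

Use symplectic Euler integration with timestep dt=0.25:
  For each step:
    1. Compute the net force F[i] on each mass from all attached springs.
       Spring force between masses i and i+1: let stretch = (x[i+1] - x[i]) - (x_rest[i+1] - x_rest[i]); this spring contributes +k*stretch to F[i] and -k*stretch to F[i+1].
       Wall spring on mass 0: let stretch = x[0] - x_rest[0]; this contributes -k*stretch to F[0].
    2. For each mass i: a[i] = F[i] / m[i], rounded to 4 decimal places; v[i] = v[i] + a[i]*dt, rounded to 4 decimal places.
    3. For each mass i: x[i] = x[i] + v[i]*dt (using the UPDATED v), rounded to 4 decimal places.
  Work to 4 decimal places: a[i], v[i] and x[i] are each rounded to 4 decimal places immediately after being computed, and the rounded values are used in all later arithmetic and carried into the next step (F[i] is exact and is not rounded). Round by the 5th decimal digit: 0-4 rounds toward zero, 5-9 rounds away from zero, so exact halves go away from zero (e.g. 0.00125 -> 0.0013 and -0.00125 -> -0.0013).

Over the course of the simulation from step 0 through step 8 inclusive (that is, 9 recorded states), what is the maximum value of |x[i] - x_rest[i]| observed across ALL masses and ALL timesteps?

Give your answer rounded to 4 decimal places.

Step 0: x=[3.0000 9.0000 15.0000 21.0000] v=[0.0000 0.0000 0.0000 2.0000]
Step 1: x=[3.3750 9.0000 15.0000 21.3750] v=[1.5000 0.0000 0.0000 1.5000]
Step 2: x=[4.0313 9.0469 15.0469 21.5781] v=[2.6250 0.1875 0.1875 0.8125]
Step 3: x=[4.8106 9.2168 15.1602 21.5898] v=[3.1172 0.6797 0.4531 0.0469]
Step 4: x=[5.5394 9.5789 15.3343 21.4228] v=[2.9150 1.4483 0.6962 -0.6679]
Step 5: x=[6.0807 10.1555 15.5500 21.1198] v=[2.1651 2.3063 0.8628 -1.2122]
Step 6: x=[6.3713 10.8971 15.7876 20.7455] v=[1.1622 2.9662 0.9505 -1.4971]
Step 7: x=[6.4312 11.6843 16.0337 20.3765] v=[0.2395 3.1486 0.9842 -1.4761]
Step 8: x=[6.3438 12.3585 16.2789 20.0896] v=[-0.3496 2.6968 0.9809 -1.1475]
Max displacement = 2.3585

Answer: 2.3585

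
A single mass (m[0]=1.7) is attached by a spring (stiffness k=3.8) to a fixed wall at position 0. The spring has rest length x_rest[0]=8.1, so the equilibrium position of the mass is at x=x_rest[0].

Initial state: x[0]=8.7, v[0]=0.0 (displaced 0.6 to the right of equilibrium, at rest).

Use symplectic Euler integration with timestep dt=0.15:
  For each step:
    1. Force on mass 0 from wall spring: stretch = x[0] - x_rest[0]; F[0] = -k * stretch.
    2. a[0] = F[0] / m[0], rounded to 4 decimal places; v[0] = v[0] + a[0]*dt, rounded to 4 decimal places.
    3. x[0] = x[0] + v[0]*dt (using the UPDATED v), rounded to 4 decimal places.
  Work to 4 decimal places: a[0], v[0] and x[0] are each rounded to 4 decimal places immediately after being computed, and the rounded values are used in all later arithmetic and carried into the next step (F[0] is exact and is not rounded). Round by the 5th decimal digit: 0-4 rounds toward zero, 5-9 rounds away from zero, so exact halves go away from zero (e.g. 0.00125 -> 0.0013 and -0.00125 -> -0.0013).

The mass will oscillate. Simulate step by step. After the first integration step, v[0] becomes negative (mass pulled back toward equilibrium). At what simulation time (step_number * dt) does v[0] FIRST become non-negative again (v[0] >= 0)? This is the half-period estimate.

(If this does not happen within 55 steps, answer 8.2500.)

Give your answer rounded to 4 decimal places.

Answer: 2.1000

Derivation:
Step 0: x=[8.7000] v=[0.0000]
Step 1: x=[8.6698] v=[-0.2012]
Step 2: x=[8.6110] v=[-0.3923]
Step 3: x=[8.5265] v=[-0.5636]
Step 4: x=[8.4205] v=[-0.7066]
Step 5: x=[8.2984] v=[-0.8141]
Step 6: x=[8.1663] v=[-0.8806]
Step 7: x=[8.0309] v=[-0.9028]
Step 8: x=[7.8990] v=[-0.8796]
Step 9: x=[7.7772] v=[-0.8122]
Step 10: x=[7.6716] v=[-0.7040]
Step 11: x=[7.5875] v=[-0.5604]
Step 12: x=[7.5292] v=[-0.3886]
Step 13: x=[7.4996] v=[-0.1972]
Step 14: x=[7.5002] v=[0.0041]
First v>=0 after going negative at step 14, time=2.1000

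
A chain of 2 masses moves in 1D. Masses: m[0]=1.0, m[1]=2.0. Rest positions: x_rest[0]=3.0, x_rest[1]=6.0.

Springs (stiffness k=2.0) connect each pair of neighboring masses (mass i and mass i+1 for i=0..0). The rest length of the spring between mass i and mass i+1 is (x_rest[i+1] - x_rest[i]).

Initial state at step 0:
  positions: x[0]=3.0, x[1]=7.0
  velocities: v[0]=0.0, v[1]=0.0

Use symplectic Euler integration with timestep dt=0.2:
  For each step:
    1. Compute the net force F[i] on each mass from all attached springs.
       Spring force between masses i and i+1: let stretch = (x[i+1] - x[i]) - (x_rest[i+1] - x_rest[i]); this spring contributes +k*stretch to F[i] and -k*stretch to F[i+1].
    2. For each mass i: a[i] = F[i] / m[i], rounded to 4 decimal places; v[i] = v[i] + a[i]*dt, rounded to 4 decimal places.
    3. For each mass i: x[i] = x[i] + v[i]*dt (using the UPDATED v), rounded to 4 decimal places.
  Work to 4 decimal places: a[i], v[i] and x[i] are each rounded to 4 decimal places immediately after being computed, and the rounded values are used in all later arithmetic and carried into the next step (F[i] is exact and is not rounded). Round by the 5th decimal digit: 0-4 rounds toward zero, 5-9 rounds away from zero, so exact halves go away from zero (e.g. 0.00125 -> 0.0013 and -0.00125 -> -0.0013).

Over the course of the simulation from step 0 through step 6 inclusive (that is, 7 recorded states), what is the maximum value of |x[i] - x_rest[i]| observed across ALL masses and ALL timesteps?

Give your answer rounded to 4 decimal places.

Answer: 1.0988

Derivation:
Step 0: x=[3.0000 7.0000] v=[0.0000 0.0000]
Step 1: x=[3.0800 6.9600] v=[0.4000 -0.2000]
Step 2: x=[3.2304 6.8848] v=[0.7520 -0.3760]
Step 3: x=[3.4332 6.7834] v=[1.0138 -0.5069]
Step 4: x=[3.6640 6.6680] v=[1.1539 -0.5769]
Step 5: x=[3.8951 6.5525] v=[1.1555 -0.5777]
Step 6: x=[4.0988 6.4507] v=[1.0185 -0.5092]
Max displacement = 1.0988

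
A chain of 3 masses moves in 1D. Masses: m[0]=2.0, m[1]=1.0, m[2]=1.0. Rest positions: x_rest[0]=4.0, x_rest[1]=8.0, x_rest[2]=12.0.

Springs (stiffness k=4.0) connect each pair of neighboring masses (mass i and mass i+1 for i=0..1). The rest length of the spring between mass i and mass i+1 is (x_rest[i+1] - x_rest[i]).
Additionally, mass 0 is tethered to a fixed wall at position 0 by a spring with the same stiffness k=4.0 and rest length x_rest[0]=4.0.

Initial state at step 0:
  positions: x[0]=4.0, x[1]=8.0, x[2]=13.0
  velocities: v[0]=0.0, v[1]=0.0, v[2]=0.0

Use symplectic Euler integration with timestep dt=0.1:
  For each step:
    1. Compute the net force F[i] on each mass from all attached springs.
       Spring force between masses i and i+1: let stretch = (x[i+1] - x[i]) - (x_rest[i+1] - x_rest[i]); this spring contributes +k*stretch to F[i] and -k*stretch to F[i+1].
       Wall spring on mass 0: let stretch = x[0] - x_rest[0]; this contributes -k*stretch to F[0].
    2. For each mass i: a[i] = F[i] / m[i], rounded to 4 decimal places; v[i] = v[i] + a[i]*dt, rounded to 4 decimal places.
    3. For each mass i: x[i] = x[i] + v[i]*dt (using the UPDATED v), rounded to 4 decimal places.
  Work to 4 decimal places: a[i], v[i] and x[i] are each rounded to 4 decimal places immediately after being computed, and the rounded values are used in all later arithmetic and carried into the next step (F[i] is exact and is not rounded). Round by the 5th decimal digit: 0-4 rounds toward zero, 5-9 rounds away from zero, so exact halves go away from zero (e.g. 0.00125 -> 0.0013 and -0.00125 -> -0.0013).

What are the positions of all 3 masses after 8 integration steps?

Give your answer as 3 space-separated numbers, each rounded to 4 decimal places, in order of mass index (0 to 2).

Answer: 4.1162 8.6548 12.1002

Derivation:
Step 0: x=[4.0000 8.0000 13.0000] v=[0.0000 0.0000 0.0000]
Step 1: x=[4.0000 8.0400 12.9600] v=[0.0000 0.4000 -0.4000]
Step 2: x=[4.0008 8.1152 12.8832] v=[0.0080 0.7520 -0.7680]
Step 3: x=[4.0039 8.2165 12.7757] v=[0.0307 1.0134 -1.0752]
Step 4: x=[4.0111 8.3317 12.6458] v=[0.0724 1.1520 -1.2989]
Step 5: x=[4.0245 8.4466 12.5034] v=[0.1343 1.1494 -1.4245]
Step 6: x=[4.0459 8.5469 12.3587] v=[0.2138 1.0033 -1.4472]
Step 7: x=[4.0764 8.6197 12.2215] v=[0.3048 0.7276 -1.3719]
Step 8: x=[4.1162 8.6548 12.1002] v=[0.3982 0.3510 -1.2126]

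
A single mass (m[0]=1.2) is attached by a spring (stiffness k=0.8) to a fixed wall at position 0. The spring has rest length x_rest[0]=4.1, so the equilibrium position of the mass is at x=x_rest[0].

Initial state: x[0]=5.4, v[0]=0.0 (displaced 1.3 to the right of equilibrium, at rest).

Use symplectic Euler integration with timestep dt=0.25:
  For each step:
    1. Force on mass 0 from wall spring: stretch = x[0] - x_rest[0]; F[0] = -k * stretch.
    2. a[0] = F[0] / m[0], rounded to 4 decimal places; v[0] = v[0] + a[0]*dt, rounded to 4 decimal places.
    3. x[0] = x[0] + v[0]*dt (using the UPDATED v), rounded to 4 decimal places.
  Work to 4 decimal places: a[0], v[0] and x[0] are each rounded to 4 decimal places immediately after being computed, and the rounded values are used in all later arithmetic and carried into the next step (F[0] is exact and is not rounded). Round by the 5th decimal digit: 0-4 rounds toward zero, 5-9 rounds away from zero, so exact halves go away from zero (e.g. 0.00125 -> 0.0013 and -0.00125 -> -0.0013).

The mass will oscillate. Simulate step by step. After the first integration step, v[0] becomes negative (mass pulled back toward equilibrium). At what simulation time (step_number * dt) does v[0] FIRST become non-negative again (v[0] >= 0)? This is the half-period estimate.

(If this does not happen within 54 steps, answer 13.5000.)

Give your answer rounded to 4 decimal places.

Answer: 4.0000

Derivation:
Step 0: x=[5.4000] v=[0.0000]
Step 1: x=[5.3458] v=[-0.2167]
Step 2: x=[5.2397] v=[-0.4243]
Step 3: x=[5.0861] v=[-0.6143]
Step 4: x=[4.8914] v=[-0.7787]
Step 5: x=[4.6638] v=[-0.9106]
Step 6: x=[4.4127] v=[-1.0046]
Step 7: x=[4.1485] v=[-1.0567]
Step 8: x=[3.8823] v=[-1.0648]
Step 9: x=[3.6252] v=[-1.0285]
Step 10: x=[3.3879] v=[-0.9494]
Step 11: x=[3.1802] v=[-0.8307]
Step 12: x=[3.0109] v=[-0.6774]
Step 13: x=[2.8869] v=[-0.4959]
Step 14: x=[2.8135] v=[-0.2937]
Step 15: x=[2.7937] v=[-0.0793]
Step 16: x=[2.8283] v=[0.1384]
First v>=0 after going negative at step 16, time=4.0000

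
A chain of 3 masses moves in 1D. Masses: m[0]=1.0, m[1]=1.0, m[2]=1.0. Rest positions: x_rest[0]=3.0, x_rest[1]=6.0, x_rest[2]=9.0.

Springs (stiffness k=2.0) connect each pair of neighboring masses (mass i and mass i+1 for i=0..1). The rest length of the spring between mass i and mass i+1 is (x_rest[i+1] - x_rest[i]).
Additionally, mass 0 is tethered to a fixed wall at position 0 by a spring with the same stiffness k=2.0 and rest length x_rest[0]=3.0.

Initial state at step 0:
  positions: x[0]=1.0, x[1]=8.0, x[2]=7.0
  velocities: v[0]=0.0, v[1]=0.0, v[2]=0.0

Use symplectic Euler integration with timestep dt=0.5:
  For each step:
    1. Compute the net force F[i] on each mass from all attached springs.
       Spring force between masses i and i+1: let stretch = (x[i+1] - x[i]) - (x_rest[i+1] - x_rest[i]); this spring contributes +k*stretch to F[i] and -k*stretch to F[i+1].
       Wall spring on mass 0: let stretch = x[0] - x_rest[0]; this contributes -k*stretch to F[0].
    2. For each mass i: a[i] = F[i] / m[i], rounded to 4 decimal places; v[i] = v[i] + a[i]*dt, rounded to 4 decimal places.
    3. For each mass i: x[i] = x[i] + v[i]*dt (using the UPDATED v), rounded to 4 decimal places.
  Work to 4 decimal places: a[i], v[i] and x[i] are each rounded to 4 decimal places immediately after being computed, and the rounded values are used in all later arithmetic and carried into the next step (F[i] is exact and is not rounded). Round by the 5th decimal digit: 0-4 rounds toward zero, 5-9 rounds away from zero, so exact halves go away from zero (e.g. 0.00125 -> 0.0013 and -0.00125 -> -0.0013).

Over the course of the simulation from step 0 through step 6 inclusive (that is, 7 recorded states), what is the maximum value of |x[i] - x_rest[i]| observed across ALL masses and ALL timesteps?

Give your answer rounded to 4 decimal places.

Step 0: x=[1.0000 8.0000 7.0000] v=[0.0000 0.0000 0.0000]
Step 1: x=[4.0000 4.0000 9.0000] v=[6.0000 -8.0000 4.0000]
Step 2: x=[5.0000 2.5000 10.0000] v=[2.0000 -3.0000 2.0000]
Step 3: x=[2.2500 6.0000 8.7500] v=[-5.5000 7.0000 -2.5000]
Step 4: x=[0.2500 9.0000 7.6250] v=[-4.0000 6.0000 -2.2500]
Step 5: x=[2.5000 6.9375 8.6875] v=[4.5000 -4.1250 2.1250]
Step 6: x=[5.7188 3.5313 10.3750] v=[6.4375 -6.8125 3.3750]
Max displacement = 3.5000

Answer: 3.5000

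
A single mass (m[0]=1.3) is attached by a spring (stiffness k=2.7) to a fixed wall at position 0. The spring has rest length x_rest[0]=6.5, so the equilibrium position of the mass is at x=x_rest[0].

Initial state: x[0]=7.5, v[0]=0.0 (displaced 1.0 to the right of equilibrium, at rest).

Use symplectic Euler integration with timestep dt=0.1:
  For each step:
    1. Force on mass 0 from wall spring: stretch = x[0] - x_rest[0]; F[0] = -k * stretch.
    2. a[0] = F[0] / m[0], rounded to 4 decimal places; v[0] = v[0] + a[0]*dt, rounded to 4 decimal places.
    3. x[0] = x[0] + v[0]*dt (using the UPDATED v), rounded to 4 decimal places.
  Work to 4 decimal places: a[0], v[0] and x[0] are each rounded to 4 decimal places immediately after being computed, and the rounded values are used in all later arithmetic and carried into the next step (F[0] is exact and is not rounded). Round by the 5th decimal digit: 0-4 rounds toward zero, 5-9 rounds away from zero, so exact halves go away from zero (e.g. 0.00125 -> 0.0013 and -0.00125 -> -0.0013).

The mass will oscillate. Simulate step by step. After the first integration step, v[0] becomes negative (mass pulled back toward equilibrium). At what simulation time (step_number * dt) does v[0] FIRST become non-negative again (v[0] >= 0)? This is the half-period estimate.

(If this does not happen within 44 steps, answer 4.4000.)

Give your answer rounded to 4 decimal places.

Answer: 2.2000

Derivation:
Step 0: x=[7.5000] v=[0.0000]
Step 1: x=[7.4792] v=[-0.2077]
Step 2: x=[7.4381] v=[-0.4111]
Step 3: x=[7.3775] v=[-0.6059]
Step 4: x=[7.2987] v=[-0.7882]
Step 5: x=[7.2033] v=[-0.9541]
Step 6: x=[7.0933] v=[-1.1002]
Step 7: x=[6.9710] v=[-1.2234]
Step 8: x=[6.8389] v=[-1.3212]
Step 9: x=[6.6997] v=[-1.3916]
Step 10: x=[6.5564] v=[-1.4331]
Step 11: x=[6.4119] v=[-1.4448]
Step 12: x=[6.2693] v=[-1.4265]
Step 13: x=[6.1314] v=[-1.3786]
Step 14: x=[6.0012] v=[-1.3020]
Step 15: x=[5.8814] v=[-1.1984]
Step 16: x=[5.7744] v=[-1.0699]
Step 17: x=[5.6825] v=[-0.9192]
Step 18: x=[5.6076] v=[-0.7494]
Step 19: x=[5.5512] v=[-0.5641]
Step 20: x=[5.5145] v=[-0.3670]
Step 21: x=[5.4983] v=[-0.1623]
Step 22: x=[5.5029] v=[0.0458]
First v>=0 after going negative at step 22, time=2.2000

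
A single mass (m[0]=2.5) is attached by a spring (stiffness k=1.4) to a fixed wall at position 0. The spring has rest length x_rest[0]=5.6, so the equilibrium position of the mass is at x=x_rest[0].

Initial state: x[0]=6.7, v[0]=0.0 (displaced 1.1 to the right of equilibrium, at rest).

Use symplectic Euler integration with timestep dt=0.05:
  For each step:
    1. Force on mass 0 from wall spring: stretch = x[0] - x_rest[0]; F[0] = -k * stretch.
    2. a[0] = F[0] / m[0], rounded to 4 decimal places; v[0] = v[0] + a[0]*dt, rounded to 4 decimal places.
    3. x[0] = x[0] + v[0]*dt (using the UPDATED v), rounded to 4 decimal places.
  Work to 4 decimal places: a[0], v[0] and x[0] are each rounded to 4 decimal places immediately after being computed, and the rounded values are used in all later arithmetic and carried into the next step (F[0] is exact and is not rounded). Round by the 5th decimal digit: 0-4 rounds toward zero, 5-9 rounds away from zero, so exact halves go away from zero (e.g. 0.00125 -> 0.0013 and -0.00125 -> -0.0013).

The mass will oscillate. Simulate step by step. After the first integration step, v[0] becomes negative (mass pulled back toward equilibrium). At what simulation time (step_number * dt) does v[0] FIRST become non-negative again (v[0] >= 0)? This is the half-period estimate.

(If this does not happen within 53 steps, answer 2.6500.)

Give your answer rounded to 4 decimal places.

Step 0: x=[6.7000] v=[0.0000]
Step 1: x=[6.6985] v=[-0.0308]
Step 2: x=[6.6954] v=[-0.0616]
Step 3: x=[6.6908] v=[-0.0923]
Step 4: x=[6.6847] v=[-0.1228]
Step 5: x=[6.6770] v=[-0.1532]
Step 6: x=[6.6678] v=[-0.1834]
Step 7: x=[6.6571] v=[-0.2133]
Step 8: x=[6.6450] v=[-0.2429]
Step 9: x=[6.6314] v=[-0.2722]
Step 10: x=[6.6163] v=[-0.3011]
Step 11: x=[6.5998] v=[-0.3296]
Step 12: x=[6.5819] v=[-0.3576]
Step 13: x=[6.5626] v=[-0.3851]
Step 14: x=[6.5420] v=[-0.4121]
Step 15: x=[6.5201] v=[-0.4385]
Step 16: x=[6.4969] v=[-0.4643]
Step 17: x=[6.4724] v=[-0.4894]
Step 18: x=[6.4467] v=[-0.5138]
Step 19: x=[6.4198] v=[-0.5375]
Step 20: x=[6.3918] v=[-0.5605]
Step 21: x=[6.3627] v=[-0.5827]
Step 22: x=[6.3325] v=[-0.6041]
Step 23: x=[6.3013] v=[-0.6246]
Step 24: x=[6.2691] v=[-0.6442]
Step 25: x=[6.2360] v=[-0.6629]
Step 26: x=[6.2020] v=[-0.6807]
Step 27: x=[6.1671] v=[-0.6976]
Step 28: x=[6.1314] v=[-0.7135]
Step 29: x=[6.0950] v=[-0.7284]
Step 30: x=[6.0579] v=[-0.7423]
Step 31: x=[6.0201] v=[-0.7551]
Step 32: x=[5.9818] v=[-0.7669]
Step 33: x=[5.9429] v=[-0.7776]
Step 34: x=[5.9035] v=[-0.7872]
Step 35: x=[5.8637] v=[-0.7957]
Step 36: x=[5.8235] v=[-0.8031]
Step 37: x=[5.7830] v=[-0.8094]
Step 38: x=[5.7423] v=[-0.8145]
Step 39: x=[5.7014] v=[-0.8185]
Step 40: x=[5.6603] v=[-0.8213]
Step 41: x=[5.6192] v=[-0.8230]
Step 42: x=[5.5780] v=[-0.8235]
Step 43: x=[5.5369] v=[-0.8229]
Step 44: x=[5.4958] v=[-0.8211]
Step 45: x=[5.4549] v=[-0.8182]
Step 46: x=[5.4142] v=[-0.8141]
Step 47: x=[5.3738] v=[-0.8089]
Step 48: x=[5.3337] v=[-0.8026]
Step 49: x=[5.2939] v=[-0.7951]
Step 50: x=[5.2546] v=[-0.7865]
Step 51: x=[5.2158] v=[-0.7768]
Step 52: x=[5.1775] v=[-0.7660]
Step 53: x=[5.1398] v=[-0.7542]
v[0] did not become non-negative within 53 steps; using fallback time=2.6500

Answer: 2.6500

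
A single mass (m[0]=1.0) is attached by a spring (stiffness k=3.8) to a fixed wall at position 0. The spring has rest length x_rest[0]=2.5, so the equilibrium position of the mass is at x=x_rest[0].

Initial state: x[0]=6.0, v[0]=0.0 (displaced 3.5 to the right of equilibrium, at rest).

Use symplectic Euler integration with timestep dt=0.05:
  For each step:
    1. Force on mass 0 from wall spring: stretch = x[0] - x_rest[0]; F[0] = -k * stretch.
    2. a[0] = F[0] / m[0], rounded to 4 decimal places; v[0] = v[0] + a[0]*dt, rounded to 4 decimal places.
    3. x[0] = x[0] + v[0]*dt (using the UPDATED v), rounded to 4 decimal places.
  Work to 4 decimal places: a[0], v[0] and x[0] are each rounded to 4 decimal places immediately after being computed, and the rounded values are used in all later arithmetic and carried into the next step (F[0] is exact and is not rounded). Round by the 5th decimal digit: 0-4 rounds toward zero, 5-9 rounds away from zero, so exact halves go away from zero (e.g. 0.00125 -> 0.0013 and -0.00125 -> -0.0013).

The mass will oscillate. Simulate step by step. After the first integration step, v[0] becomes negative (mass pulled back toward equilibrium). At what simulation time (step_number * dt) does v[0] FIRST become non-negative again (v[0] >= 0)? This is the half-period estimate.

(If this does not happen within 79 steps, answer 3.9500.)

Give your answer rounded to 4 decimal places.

Step 0: x=[6.0000] v=[0.0000]
Step 1: x=[5.9668] v=[-0.6650]
Step 2: x=[5.9006] v=[-1.3237]
Step 3: x=[5.8021] v=[-1.9698]
Step 4: x=[5.6722] v=[-2.5972]
Step 5: x=[5.5122] v=[-3.1999]
Step 6: x=[5.3236] v=[-3.7722]
Step 7: x=[5.1082] v=[-4.3087]
Step 8: x=[4.8680] v=[-4.8043]
Step 9: x=[4.6053] v=[-5.2542]
Step 10: x=[4.3226] v=[-5.6542]
Step 11: x=[4.0226] v=[-6.0005]
Step 12: x=[3.7081] v=[-6.2898]
Step 13: x=[3.3821] v=[-6.5193]
Step 14: x=[3.0478] v=[-6.6869]
Step 15: x=[2.7083] v=[-6.7910]
Step 16: x=[2.3668] v=[-6.8306]
Step 17: x=[2.0265] v=[-6.8053]
Step 18: x=[1.6907] v=[-6.7153]
Step 19: x=[1.3626] v=[-6.5615]
Step 20: x=[1.0453] v=[-6.3454]
Step 21: x=[0.7419] v=[-6.0690]
Step 22: x=[0.4552] v=[-5.7350]
Step 23: x=[0.1879] v=[-5.3465]
Step 24: x=[-0.0575] v=[-4.9072]
Step 25: x=[-0.2786] v=[-4.4213]
Step 26: x=[-0.4733] v=[-3.8934]
Step 27: x=[-0.6397] v=[-3.3285]
Step 28: x=[-0.7763] v=[-2.7320]
Step 29: x=[-0.8818] v=[-2.1095]
Step 30: x=[-0.9552] v=[-1.4670]
Step 31: x=[-0.9957] v=[-0.8105]
Step 32: x=[-1.0030] v=[-0.1463]
Step 33: x=[-0.9770] v=[0.5193]
First v>=0 after going negative at step 33, time=1.6500

Answer: 1.6500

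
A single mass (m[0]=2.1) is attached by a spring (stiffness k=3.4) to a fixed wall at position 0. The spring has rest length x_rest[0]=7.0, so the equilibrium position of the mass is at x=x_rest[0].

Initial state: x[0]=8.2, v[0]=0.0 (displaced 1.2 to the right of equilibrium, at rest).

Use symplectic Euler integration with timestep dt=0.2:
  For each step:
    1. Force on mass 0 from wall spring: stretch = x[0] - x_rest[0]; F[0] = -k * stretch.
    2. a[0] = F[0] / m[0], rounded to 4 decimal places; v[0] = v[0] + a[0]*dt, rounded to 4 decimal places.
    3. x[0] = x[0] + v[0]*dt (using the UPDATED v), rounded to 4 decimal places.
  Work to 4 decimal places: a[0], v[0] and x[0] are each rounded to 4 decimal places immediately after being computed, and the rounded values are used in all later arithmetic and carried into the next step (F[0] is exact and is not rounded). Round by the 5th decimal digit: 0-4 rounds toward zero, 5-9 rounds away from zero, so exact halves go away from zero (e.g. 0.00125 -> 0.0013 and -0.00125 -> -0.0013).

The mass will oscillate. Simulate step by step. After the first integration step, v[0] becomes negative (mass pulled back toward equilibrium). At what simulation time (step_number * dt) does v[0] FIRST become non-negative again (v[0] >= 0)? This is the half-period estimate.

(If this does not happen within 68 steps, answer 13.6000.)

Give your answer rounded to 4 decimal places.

Step 0: x=[8.2000] v=[0.0000]
Step 1: x=[8.1223] v=[-0.3886]
Step 2: x=[7.9719] v=[-0.7520]
Step 3: x=[7.7586] v=[-1.0667]
Step 4: x=[7.4961] v=[-1.3123]
Step 5: x=[7.2015] v=[-1.4729]
Step 6: x=[6.8939] v=[-1.5381]
Step 7: x=[6.5932] v=[-1.5037]
Step 8: x=[6.3188] v=[-1.3720]
Step 9: x=[6.0885] v=[-1.1514]
Step 10: x=[5.9173] v=[-0.8562]
Step 11: x=[5.8162] v=[-0.5056]
Step 12: x=[5.7917] v=[-0.1223]
Step 13: x=[5.8455] v=[0.2690]
First v>=0 after going negative at step 13, time=2.6000

Answer: 2.6000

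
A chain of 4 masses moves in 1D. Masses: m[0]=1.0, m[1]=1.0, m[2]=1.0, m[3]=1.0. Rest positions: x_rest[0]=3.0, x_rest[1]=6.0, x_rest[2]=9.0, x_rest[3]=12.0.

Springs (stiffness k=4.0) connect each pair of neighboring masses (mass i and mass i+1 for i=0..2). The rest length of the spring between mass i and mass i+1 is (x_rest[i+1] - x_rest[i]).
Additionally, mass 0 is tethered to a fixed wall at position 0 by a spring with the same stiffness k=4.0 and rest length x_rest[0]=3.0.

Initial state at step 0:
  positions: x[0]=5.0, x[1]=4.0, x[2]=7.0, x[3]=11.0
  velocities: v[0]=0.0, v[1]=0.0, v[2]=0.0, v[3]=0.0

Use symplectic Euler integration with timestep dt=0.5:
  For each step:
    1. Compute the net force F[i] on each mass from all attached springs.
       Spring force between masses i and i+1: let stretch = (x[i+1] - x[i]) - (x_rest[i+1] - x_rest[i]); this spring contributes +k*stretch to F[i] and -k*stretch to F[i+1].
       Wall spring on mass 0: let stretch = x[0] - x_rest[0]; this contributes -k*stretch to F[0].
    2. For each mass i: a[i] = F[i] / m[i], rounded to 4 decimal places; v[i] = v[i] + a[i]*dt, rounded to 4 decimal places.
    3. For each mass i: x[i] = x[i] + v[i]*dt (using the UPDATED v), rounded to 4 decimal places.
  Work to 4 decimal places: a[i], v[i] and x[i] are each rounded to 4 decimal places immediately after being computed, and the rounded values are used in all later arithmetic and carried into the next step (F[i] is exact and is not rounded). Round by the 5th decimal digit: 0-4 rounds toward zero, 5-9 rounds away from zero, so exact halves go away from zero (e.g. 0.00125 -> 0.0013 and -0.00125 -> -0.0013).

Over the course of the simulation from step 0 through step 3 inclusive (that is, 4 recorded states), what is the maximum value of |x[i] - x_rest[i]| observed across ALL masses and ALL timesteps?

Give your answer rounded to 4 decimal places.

Step 0: x=[5.0000 4.0000 7.0000 11.0000] v=[0.0000 0.0000 0.0000 0.0000]
Step 1: x=[-1.0000 8.0000 8.0000 10.0000] v=[-12.0000 8.0000 2.0000 -2.0000]
Step 2: x=[3.0000 3.0000 11.0000 10.0000] v=[8.0000 -10.0000 6.0000 0.0000]
Step 3: x=[4.0000 6.0000 5.0000 14.0000] v=[2.0000 6.0000 -12.0000 8.0000]
Max displacement = 4.0000

Answer: 4.0000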